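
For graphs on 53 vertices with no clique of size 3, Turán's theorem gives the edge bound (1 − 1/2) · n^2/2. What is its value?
Turán density bound = (1/2) · 53^2/2 = 2809/4 ≈ 702.25

Turán's theorem: ex(n, K_{r+1}) is achieved by the complete r-partite Turán graph T(n, r) with parts as balanced as possible, and is at most (1 − 1/r) · n^2/2. For r = 2, n = 53: the density bound is (1/2) · 2809/2 = 2809/4 ≈ 702.25. The integer-valued extremum is e(T(53, 2)) = 702, which is strictly less than the density bound 2809/4 since 2 ∤ 53 (the parts of T(53, 2) cannot all be equal).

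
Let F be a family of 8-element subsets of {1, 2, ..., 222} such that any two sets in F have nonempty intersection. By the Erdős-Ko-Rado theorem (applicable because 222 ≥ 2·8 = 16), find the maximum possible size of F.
max |F| = C(221, 7) = 4641271471980

The Erdős-Ko-Rado theorem states: for n ≥ 2k, an intersecting family of k-subsets of an n-element set has size at most C(n − 1, k − 1), with equality for 'star' families {A ⊆ [n] : |A| = k, i ∈ A} (fix an element i). For n = 222, k = 8: C(221, 7) = 4641271471980.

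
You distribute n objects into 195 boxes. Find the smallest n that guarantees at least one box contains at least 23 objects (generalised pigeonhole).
n = (23 − 1)·195 + 1 = 4291

By the generalised pigeonhole principle, to guarantee some box contains ≥ r objects we need more than (r − 1) · k objects total. Threshold: n = (r − 1) · k + 1. With r = 23 and k = 195: n = 22 · 195 + 1 = 4290 + 1 = 4291. For n = 4290 = 22 · 195, we can put exactly 22 objects in every box, avoiding 23 in any single one — so 4291 is tight.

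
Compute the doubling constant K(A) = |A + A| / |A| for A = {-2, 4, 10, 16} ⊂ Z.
K = |A + A| / |A| = 7/4

Enumerate A + A = {a + b : a, b ∈ A}. With |A| = 4, there are |A|^2 = 16 ordered sum pairs; collecting distinct values, A + A = {-4, 2, 8, 14, 20, 26, 32}, so |A + A| = 7. Thus K = 7/4. Here |A + A| = 2|A| − 1 = 7, the minimum possible — so K = 7/4 is minimal, which holds iff A is an arithmetic progression.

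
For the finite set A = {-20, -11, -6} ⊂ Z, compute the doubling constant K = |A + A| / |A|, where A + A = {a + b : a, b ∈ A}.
K = |A + A| / |A| = 6/3 = 2

Enumerate A + A = {a + b : a, b ∈ A}. With |A| = 3, there are |A|^2 = 9 ordered sum pairs; collecting distinct values, A + A = {-40, -31, -26, -22, -17, -12}, so |A + A| = 6. Thus K = 6/3 = 2. For comparison, the minimum possible |A + A| over all 3-element sets is 2·3 − 1 = 5 (so min K = 5/3), attained only by arithmetic progressions.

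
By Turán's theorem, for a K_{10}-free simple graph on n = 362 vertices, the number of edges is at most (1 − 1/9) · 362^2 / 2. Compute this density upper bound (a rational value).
Turán density bound = (8/9) · 362^2/2 = 524176/9 ≈ 58241.7778

Turán's theorem: ex(n, K_{r+1}) is achieved by the complete r-partite Turán graph T(n, r) with parts as balanced as possible, and is at most (1 − 1/r) · n^2/2. For r = 9, n = 362: the density bound is (8/9) · 131044/2 = 524176/9 ≈ 58241.7778. The integer-valued extremum is e(T(362, 9)) = 58241, which is strictly less than the density bound 524176/9 since 9 ∤ 362 (the parts of T(362, 9) cannot all be equal).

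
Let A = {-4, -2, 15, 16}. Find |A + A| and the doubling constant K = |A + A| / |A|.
K = |A + A| / |A| = 10/4 = 5/2

Enumerate A + A = {a + b : a, b ∈ A}. With |A| = 4, there are |A|^2 = 16 ordered sum pairs; collecting distinct values, A + A = {-8, -6, -4, 11, 12, 13, 14, 30, 31, 32}, so |A + A| = 10. Thus K = 10/4 = 5/2. For comparison, the minimum possible |A + A| over all 4-element sets is 2·4 − 1 = 7 (so min K = 7/4), attained only by arithmetic progressions.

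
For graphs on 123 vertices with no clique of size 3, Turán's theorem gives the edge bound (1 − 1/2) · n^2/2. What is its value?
Turán density bound = (1/2) · 123^2/2 = 15129/4 ≈ 3782.25

Turán's theorem: ex(n, K_{r+1}) is achieved by the complete r-partite Turán graph T(n, r) with parts as balanced as possible, and is at most (1 − 1/r) · n^2/2. For r = 2, n = 123: the density bound is (1/2) · 15129/2 = 15129/4 ≈ 3782.25. The integer-valued extremum is e(T(123, 2)) = 3782, which is strictly less than the density bound 15129/4 since 2 ∤ 123 (the parts of T(123, 2) cannot all be equal).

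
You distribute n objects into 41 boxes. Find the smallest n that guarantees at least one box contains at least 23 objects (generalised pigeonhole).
n = (23 − 1)·41 + 1 = 903

By the generalised pigeonhole principle, to guarantee some box contains ≥ r objects we need more than (r − 1) · k objects total. Threshold: n = (r − 1) · k + 1. With r = 23 and k = 41: n = 22 · 41 + 1 = 902 + 1 = 903. For n = 902 = 22 · 41, we can put exactly 22 objects in every box, avoiding 23 in any single one — so 903 is tight.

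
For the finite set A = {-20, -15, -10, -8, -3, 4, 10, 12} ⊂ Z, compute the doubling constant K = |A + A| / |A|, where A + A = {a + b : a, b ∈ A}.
K = |A + A| / |A| = 29/8

Enumerate A + A = {a + b : a, b ∈ A}. With |A| = 8, there are |A|^2 = 64 ordered sum pairs; collecting distinct values, A + A = {-40, -35, -30, -28, -25, -23, -20, -18, -16, -13, -11, -10, -8, -6, -5, -4, -3, 0, 1, 2, 4, 7, 8, 9, 14, 16, 20, 22, 24}, so |A + A| = 29. Thus K = 29/8. For comparison, the minimum possible |A + A| over all 8-element sets is 2·8 − 1 = 15 (so min K = 15/8), attained only by arithmetic progressions.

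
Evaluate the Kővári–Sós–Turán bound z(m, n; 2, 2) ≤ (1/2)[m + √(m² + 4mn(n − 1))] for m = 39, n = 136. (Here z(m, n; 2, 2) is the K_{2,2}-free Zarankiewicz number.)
z(39, 136; 2, 2) ≤ (1/2)[39 + √(39² + 4·39·136·135)] = (1/2)[39 + √2865681] = 865.9161

Kővári–Sós–Turán: let r_1, ..., r_39 be the row sums and z = Σ r_i the total number of 1s. Each pair of columns can share at most one row with both entries 1 (else a 2×2 all-ones block appears), so Σ_i C(r_i, 2) ≤ C(136, 2) = 9180. By convexity Σ_i C(r_i, 2) ≥ 39·C(z/39, 2) = z(z − 39)/(2·39), giving z² − 39z − 39·136·135 ≤ 0 and hence z ≤ (1/2)[39 + √(1521 + 4·716040)] = (1/2)[39 + √2865681] ≈ (1/2)(39 + 1692.8322) = 865.9161.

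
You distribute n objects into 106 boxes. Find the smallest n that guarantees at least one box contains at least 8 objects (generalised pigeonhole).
n = (8 − 1)·106 + 1 = 743

By the generalised pigeonhole principle, to guarantee some box contains ≥ r objects we need more than (r − 1) · k objects total. Threshold: n = (r − 1) · k + 1. With r = 8 and k = 106: n = 7 · 106 + 1 = 742 + 1 = 743. For n = 742 = 7 · 106, we can put exactly 7 objects in every box, avoiding 8 in any single one — so 743 is tight.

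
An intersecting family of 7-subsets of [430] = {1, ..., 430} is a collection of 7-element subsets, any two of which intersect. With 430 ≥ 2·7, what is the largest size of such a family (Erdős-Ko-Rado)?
max |F| = C(429, 6) = 8359125114340

The Erdős-Ko-Rado theorem states: for n ≥ 2k, an intersecting family of k-subsets of an n-element set has size at most C(n − 1, k − 1), with equality for 'star' families {A ⊆ [n] : |A| = k, i ∈ A} (fix an element i). For n = 430, k = 7: C(429, 6) = 8359125114340.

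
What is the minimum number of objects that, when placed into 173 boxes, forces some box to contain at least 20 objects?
n = (20 − 1)·173 + 1 = 3288

By the generalised pigeonhole principle, to guarantee some box contains ≥ r objects we need more than (r − 1) · k objects total. Threshold: n = (r − 1) · k + 1. With r = 20 and k = 173: n = 19 · 173 + 1 = 3287 + 1 = 3288. For n = 3287 = 19 · 173, we can put exactly 19 objects in every box, avoiding 20 in any single one — so 3288 is tight.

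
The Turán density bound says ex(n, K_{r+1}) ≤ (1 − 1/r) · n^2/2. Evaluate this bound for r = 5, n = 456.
Turán density bound = (4/5) · 456^2/2 = 415872/5 ≈ 83174.4

Turán's theorem: ex(n, K_{r+1}) is achieved by the complete r-partite Turán graph T(n, r) with parts as balanced as possible, and is at most (1 − 1/r) · n^2/2. For r = 5, n = 456: the density bound is (4/5) · 207936/2 = 415872/5 ≈ 83174.4. The integer-valued extremum is e(T(456, 5)) = 83174, which is strictly less than the density bound 415872/5 since 5 ∤ 456 (the parts of T(456, 5) cannot all be equal).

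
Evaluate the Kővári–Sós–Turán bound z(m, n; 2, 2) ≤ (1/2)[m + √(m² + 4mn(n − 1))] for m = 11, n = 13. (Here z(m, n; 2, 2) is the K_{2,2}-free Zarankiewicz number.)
z(11, 13; 2, 2) ≤ (1/2)[11 + √(11² + 4·11·13·12)] = (1/2)[11 + √6985] = 47.2882

Kővári–Sós–Turán: let r_1, ..., r_11 be the row sums and z = Σ r_i the total number of 1s. Each pair of columns can share at most one row with both entries 1 (else a 2×2 all-ones block appears), so Σ_i C(r_i, 2) ≤ C(13, 2) = 78. By convexity Σ_i C(r_i, 2) ≥ 11·C(z/11, 2) = z(z − 11)/(2·11), giving z² − 11z − 11·13·12 ≤ 0 and hence z ≤ (1/2)[11 + √(121 + 4·1716)] = (1/2)[11 + √6985] ≈ (1/2)(11 + 83.5763) = 47.2882.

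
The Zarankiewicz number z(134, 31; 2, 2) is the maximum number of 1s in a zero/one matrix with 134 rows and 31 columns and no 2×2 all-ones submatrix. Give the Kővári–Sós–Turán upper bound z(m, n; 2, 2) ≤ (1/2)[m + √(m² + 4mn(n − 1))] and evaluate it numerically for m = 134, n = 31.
z(134, 31; 2, 2) ≤ (1/2)[134 + √(134² + 4·134·31·30)] = (1/2)[134 + √516436] = 426.3174

Kővári–Sós–Turán: let r_1, ..., r_134 be the row sums and z = Σ r_i the total number of 1s. Each pair of columns can share at most one row with both entries 1 (else a 2×2 all-ones block appears), so Σ_i C(r_i, 2) ≤ C(31, 2) = 465. By convexity Σ_i C(r_i, 2) ≥ 134·C(z/134, 2) = z(z − 134)/(2·134), giving z² − 134z − 134·31·30 ≤ 0 and hence z ≤ (1/2)[134 + √(17956 + 4·124620)] = (1/2)[134 + √516436] ≈ (1/2)(134 + 718.6348) = 426.3174.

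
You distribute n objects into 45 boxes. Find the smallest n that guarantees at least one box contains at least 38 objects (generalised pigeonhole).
n = (38 − 1)·45 + 1 = 1666

By the generalised pigeonhole principle, to guarantee some box contains ≥ r objects we need more than (r − 1) · k objects total. Threshold: n = (r − 1) · k + 1. With r = 38 and k = 45: n = 37 · 45 + 1 = 1665 + 1 = 1666. For n = 1665 = 37 · 45, we can put exactly 37 objects in every box, avoiding 38 in any single one — so 1666 is tight.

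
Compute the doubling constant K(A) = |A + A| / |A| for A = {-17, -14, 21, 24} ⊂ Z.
K = |A + A| / |A| = 9/4

Enumerate A + A = {a + b : a, b ∈ A}. With |A| = 4, there are |A|^2 = 16 ordered sum pairs; collecting distinct values, A + A = {-34, -31, -28, 4, 7, 10, 42, 45, 48}, so |A + A| = 9. Thus K = 9/4. For comparison, the minimum possible |A + A| over all 4-element sets is 2·4 − 1 = 7 (so min K = 7/4), attained only by arithmetic progressions.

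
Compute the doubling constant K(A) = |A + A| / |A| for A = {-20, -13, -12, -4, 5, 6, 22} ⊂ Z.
K = |A + A| / |A| = 23/7

Enumerate A + A = {a + b : a, b ∈ A}. With |A| = 7, there are |A|^2 = 49 ordered sum pairs; collecting distinct values, A + A = {-40, -33, -32, -26, -25, -24, -17, -16, -15, -14, -8, -7, -6, 1, 2, 9, 10, 11, 12, 18, 27, 28, 44}, so |A + A| = 23. Thus K = 23/7. For comparison, the minimum possible |A + A| over all 7-element sets is 2·7 − 1 = 13 (so min K = 13/7), attained only by arithmetic progressions.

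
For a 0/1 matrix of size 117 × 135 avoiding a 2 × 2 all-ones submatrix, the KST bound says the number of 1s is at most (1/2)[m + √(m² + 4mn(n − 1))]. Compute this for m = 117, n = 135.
z(117, 135; 2, 2) ≤ (1/2)[117 + √(117² + 4·117·135·134)] = (1/2)[117 + √8479809] = 1514.5056

Kővári–Sós–Turán: let r_1, ..., r_117 be the row sums and z = Σ r_i the total number of 1s. Each pair of columns can share at most one row with both entries 1 (else a 2×2 all-ones block appears), so Σ_i C(r_i, 2) ≤ C(135, 2) = 9045. By convexity Σ_i C(r_i, 2) ≥ 117·C(z/117, 2) = z(z − 117)/(2·117), giving z² − 117z − 117·135·134 ≤ 0 and hence z ≤ (1/2)[117 + √(13689 + 4·2116530)] = (1/2)[117 + √8479809] ≈ (1/2)(117 + 2912.0112) = 1514.5056.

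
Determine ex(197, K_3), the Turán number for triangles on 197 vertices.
ex(197, K_3) = ⌊197^2/4⌋ = 9702

Mantel (1907): a triangle-free graph on n vertices has at most ⌊n^2/4⌋ edges, with equality for the complete bipartite graph K_{⌊n/2⌋, ⌈n/2⌉}. For n = 197: ⌊197^2/4⌋ = ⌊38809/4⌋ = 9702. The extremal graph is K_{98, 99}, which has 98·99 = 9702 edges.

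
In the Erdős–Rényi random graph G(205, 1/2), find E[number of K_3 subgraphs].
E[# K_3] = C(205, 3) · (1/2)^C(3, 2) = 1414910 / 2^3 = 707455/4 = 176863.75

For each 3-subset S of vertices (there are C(205, 3) = 1414910 such S), let X_S = 1 if S induces a K_3 (all C(3, 2) = 3 edges present). Then P(X_S = 1) = (1/2)^3 = 1/8. By linearity of expectation, E[# K_3] = C(205, 3) · (1/2)^3 = 1414910 / 8 = 707455/4 = 176863.75.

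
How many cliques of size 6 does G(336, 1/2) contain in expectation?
E[# K_6] = C(336, 6) · (1/2)^C(6, 2) = 1910769787752 / 2^15 = 238846223469/4096 ≈ 58312066.276611

For each 6-subset S of vertices (there are C(336, 6) = 1910769787752 such S), let X_S = 1 if S induces a K_6 (all C(6, 2) = 15 edges present). Then P(X_S = 1) = (1/2)^15 = 1/32768. By linearity of expectation, E[# K_6] = C(336, 6) · (1/2)^15 = 1910769787752 / 32768 = 238846223469/4096 ≈ 58312066.276611.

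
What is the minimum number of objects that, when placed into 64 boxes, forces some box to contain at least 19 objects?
n = (19 − 1)·64 + 1 = 1153

By the generalised pigeonhole principle, to guarantee some box contains ≥ r objects we need more than (r − 1) · k objects total. Threshold: n = (r − 1) · k + 1. With r = 19 and k = 64: n = 18 · 64 + 1 = 1152 + 1 = 1153. For n = 1152 = 18 · 64, we can put exactly 18 objects in every box, avoiding 19 in any single one — so 1153 is tight.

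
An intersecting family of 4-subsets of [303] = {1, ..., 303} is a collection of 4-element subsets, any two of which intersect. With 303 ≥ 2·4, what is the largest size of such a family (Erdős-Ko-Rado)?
max |F| = C(302, 3) = 4545100

The Erdős-Ko-Rado theorem states: for n ≥ 2k, an intersecting family of k-subsets of an n-element set has size at most C(n − 1, k − 1), with equality for 'star' families {A ⊆ [n] : |A| = k, i ∈ A} (fix an element i). For n = 303, k = 4: C(302, 3) = 4545100.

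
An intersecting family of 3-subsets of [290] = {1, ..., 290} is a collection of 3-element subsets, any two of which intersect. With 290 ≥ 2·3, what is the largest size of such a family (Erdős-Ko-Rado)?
max |F| = C(289, 2) = 41616

The Erdős-Ko-Rado theorem states: for n ≥ 2k, an intersecting family of k-subsets of an n-element set has size at most C(n − 1, k − 1), with equality for 'star' families {A ⊆ [n] : |A| = k, i ∈ A} (fix an element i). For n = 290, k = 3: C(289, 2) = 41616.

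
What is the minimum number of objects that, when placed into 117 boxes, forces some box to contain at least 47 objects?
n = (47 − 1)·117 + 1 = 5383

By the generalised pigeonhole principle, to guarantee some box contains ≥ r objects we need more than (r − 1) · k objects total. Threshold: n = (r − 1) · k + 1. With r = 47 and k = 117: n = 46 · 117 + 1 = 5382 + 1 = 5383. For n = 5382 = 46 · 117, we can put exactly 46 objects in every box, avoiding 47 in any single one — so 5383 is tight.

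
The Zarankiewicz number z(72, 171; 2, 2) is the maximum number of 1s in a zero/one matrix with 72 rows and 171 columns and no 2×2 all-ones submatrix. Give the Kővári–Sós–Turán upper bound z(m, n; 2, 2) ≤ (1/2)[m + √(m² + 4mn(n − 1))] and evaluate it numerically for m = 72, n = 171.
z(72, 171; 2, 2) ≤ (1/2)[72 + √(72² + 4·72·171·170)] = (1/2)[72 + √8377344] = 1483.1821

Kővári–Sós–Turán: let r_1, ..., r_72 be the row sums and z = Σ r_i the total number of 1s. Each pair of columns can share at most one row with both entries 1 (else a 2×2 all-ones block appears), so Σ_i C(r_i, 2) ≤ C(171, 2) = 14535. By convexity Σ_i C(r_i, 2) ≥ 72·C(z/72, 2) = z(z − 72)/(2·72), giving z² − 72z − 72·171·170 ≤ 0 and hence z ≤ (1/2)[72 + √(5184 + 4·2093040)] = (1/2)[72 + √8377344] ≈ (1/2)(72 + 2894.3642) = 1483.1821.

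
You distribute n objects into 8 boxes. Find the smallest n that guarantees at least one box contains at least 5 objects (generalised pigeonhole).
n = (5 − 1)·8 + 1 = 33

By the generalised pigeonhole principle, to guarantee some box contains ≥ r objects we need more than (r − 1) · k objects total. Threshold: n = (r − 1) · k + 1. With r = 5 and k = 8: n = 4 · 8 + 1 = 32 + 1 = 33. For n = 32 = 4 · 8, we can put exactly 4 objects in every box, avoiding 5 in any single one — so 33 is tight.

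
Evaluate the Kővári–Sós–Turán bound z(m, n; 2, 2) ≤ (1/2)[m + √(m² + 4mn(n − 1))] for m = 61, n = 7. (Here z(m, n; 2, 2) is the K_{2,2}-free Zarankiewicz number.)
z(61, 7; 2, 2) ≤ (1/2)[61 + √(61² + 4·61·7·6)] = (1/2)[61 + √13969] = 89.5953

Kővári–Sós–Turán: let r_1, ..., r_61 be the row sums and z = Σ r_i the total number of 1s. Each pair of columns can share at most one row with both entries 1 (else a 2×2 all-ones block appears), so Σ_i C(r_i, 2) ≤ C(7, 2) = 21. By convexity Σ_i C(r_i, 2) ≥ 61·C(z/61, 2) = z(z − 61)/(2·61), giving z² − 61z − 61·7·6 ≤ 0 and hence z ≤ (1/2)[61 + √(3721 + 4·2562)] = (1/2)[61 + √13969] ≈ (1/2)(61 + 118.1905) = 89.5953.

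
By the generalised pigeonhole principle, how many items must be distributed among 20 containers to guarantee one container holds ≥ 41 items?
n = (41 − 1)·20 + 1 = 801

By the generalised pigeonhole principle, to guarantee some box contains ≥ r objects we need more than (r − 1) · k objects total. Threshold: n = (r − 1) · k + 1. With r = 41 and k = 20: n = 40 · 20 + 1 = 800 + 1 = 801. For n = 800 = 40 · 20, we can put exactly 40 objects in every box, avoiding 41 in any single one — so 801 is tight.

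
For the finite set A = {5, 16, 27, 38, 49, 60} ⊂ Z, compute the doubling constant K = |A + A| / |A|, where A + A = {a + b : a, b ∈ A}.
K = |A + A| / |A| = 11/6

Enumerate A + A = {a + b : a, b ∈ A}. With |A| = 6, there are |A|^2 = 36 ordered sum pairs; collecting distinct values, A + A = {10, 21, 32, 43, 54, 65, 76, 87, 98, 109, 120}, so |A + A| = 11. Thus K = 11/6. Here |A + A| = 2|A| − 1 = 11, the minimum possible — so K = 11/6 is minimal, which holds iff A is an arithmetic progression.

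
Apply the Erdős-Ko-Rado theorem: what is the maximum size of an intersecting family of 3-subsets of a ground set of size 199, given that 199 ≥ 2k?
max |F| = C(198, 2) = 19503

Erdős-Ko-Rado (1961): when n ≥ 2k, max |F| = C(n−1, k−1). The bound is attained by the star {A : i ∈ A} for any fixed i ∈ [n]. Here C(199−1, 3−1) = C(198, 2) = 19503.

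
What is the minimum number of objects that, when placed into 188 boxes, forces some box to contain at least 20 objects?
n = (20 − 1)·188 + 1 = 3573

By the generalised pigeonhole principle, to guarantee some box contains ≥ r objects we need more than (r − 1) · k objects total. Threshold: n = (r − 1) · k + 1. With r = 20 and k = 188: n = 19 · 188 + 1 = 3572 + 1 = 3573. For n = 3572 = 19 · 188, we can put exactly 19 objects in every box, avoiding 20 in any single one — so 3573 is tight.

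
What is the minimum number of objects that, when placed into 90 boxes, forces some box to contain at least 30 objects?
n = (30 − 1)·90 + 1 = 2611

By the generalised pigeonhole principle, to guarantee some box contains ≥ r objects we need more than (r − 1) · k objects total. Threshold: n = (r − 1) · k + 1. With r = 30 and k = 90: n = 29 · 90 + 1 = 2610 + 1 = 2611. For n = 2610 = 29 · 90, we can put exactly 29 objects in every box, avoiding 30 in any single one — so 2611 is tight.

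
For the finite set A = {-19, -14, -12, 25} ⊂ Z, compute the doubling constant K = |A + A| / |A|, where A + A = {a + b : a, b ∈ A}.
K = |A + A| / |A| = 10/4 = 5/2

Enumerate A + A = {a + b : a, b ∈ A}. With |A| = 4, there are |A|^2 = 16 ordered sum pairs; collecting distinct values, A + A = {-38, -33, -31, -28, -26, -24, 6, 11, 13, 50}, so |A + A| = 10. Thus K = 10/4 = 5/2. For comparison, the minimum possible |A + A| over all 4-element sets is 2·4 − 1 = 7 (so min K = 7/4), attained only by arithmetic progressions.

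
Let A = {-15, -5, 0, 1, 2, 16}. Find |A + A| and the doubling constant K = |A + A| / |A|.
K = |A + A| / |A| = 19/6

Enumerate A + A = {a + b : a, b ∈ A}. With |A| = 6, there are |A|^2 = 36 ordered sum pairs; collecting distinct values, A + A = {-30, -20, -15, -14, -13, -10, -5, -4, -3, 0, 1, 2, 3, 4, 11, 16, 17, 18, 32}, so |A + A| = 19. Thus K = 19/6. For comparison, the minimum possible |A + A| over all 6-element sets is 2·6 − 1 = 11 (so min K = 11/6), attained only by arithmetic progressions.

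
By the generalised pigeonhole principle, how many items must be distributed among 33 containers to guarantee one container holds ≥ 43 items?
n = (43 − 1)·33 + 1 = 1387

By the generalised pigeonhole principle, to guarantee some box contains ≥ r objects we need more than (r − 1) · k objects total. Threshold: n = (r − 1) · k + 1. With r = 43 and k = 33: n = 42 · 33 + 1 = 1386 + 1 = 1387. For n = 1386 = 42 · 33, we can put exactly 42 objects in every box, avoiding 43 in any single one — so 1387 is tight.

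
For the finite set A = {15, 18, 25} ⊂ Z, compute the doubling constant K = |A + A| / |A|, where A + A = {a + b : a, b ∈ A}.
K = |A + A| / |A| = 6/3 = 2

Enumerate A + A = {a + b : a, b ∈ A}. With |A| = 3, there are |A|^2 = 9 ordered sum pairs; collecting distinct values, A + A = {30, 33, 36, 40, 43, 50}, so |A + A| = 6. Thus K = 6/3 = 2. For comparison, the minimum possible |A + A| over all 3-element sets is 2·3 − 1 = 5 (so min K = 5/3), attained only by arithmetic progressions.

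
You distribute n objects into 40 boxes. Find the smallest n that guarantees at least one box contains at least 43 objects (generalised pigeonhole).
n = (43 − 1)·40 + 1 = 1681

By the generalised pigeonhole principle, to guarantee some box contains ≥ r objects we need more than (r − 1) · k objects total. Threshold: n = (r − 1) · k + 1. With r = 43 and k = 40: n = 42 · 40 + 1 = 1680 + 1 = 1681. For n = 1680 = 42 · 40, we can put exactly 42 objects in every box, avoiding 43 in any single one — so 1681 is tight.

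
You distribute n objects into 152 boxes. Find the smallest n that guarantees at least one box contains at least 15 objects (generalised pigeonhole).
n = (15 − 1)·152 + 1 = 2129

By the generalised pigeonhole principle, to guarantee some box contains ≥ r objects we need more than (r − 1) · k objects total. Threshold: n = (r − 1) · k + 1. With r = 15 and k = 152: n = 14 · 152 + 1 = 2128 + 1 = 2129. For n = 2128 = 14 · 152, we can put exactly 14 objects in every box, avoiding 15 in any single one — so 2129 is tight.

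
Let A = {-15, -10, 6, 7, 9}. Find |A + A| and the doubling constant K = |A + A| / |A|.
K = |A + A| / |A| = 15/5 = 3

Enumerate A + A = {a + b : a, b ∈ A}. With |A| = 5, there are |A|^2 = 25 ordered sum pairs; collecting distinct values, A + A = {-30, -25, -20, -9, -8, -6, -4, -3, -1, 12, 13, 14, 15, 16, 18}, so |A + A| = 15. Thus K = 15/5 = 3. For comparison, the minimum possible |A + A| over all 5-element sets is 2·5 − 1 = 9 (so min K = 9/5), attained only by arithmetic progressions.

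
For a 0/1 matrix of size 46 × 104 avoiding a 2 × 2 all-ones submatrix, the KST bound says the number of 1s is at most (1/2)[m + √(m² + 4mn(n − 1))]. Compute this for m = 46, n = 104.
z(46, 104; 2, 2) ≤ (1/2)[46 + √(46² + 4·46·104·103)] = (1/2)[46 + √1973124] = 725.3397

Kővári–Sós–Turán: let r_1, ..., r_46 be the row sums and z = Σ r_i the total number of 1s. Each pair of columns can share at most one row with both entries 1 (else a 2×2 all-ones block appears), so Σ_i C(r_i, 2) ≤ C(104, 2) = 5356. By convexity Σ_i C(r_i, 2) ≥ 46·C(z/46, 2) = z(z − 46)/(2·46), giving z² − 46z − 46·104·103 ≤ 0 and hence z ≤ (1/2)[46 + √(2116 + 4·492752)] = (1/2)[46 + √1973124] ≈ (1/2)(46 + 1404.6793) = 725.3397.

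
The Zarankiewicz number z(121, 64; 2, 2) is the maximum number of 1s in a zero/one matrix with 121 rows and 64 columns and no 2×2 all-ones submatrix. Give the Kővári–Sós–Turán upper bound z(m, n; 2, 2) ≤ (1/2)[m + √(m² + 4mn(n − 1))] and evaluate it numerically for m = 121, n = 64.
z(121, 64; 2, 2) ≤ (1/2)[121 + √(121² + 4·121·64·63)] = (1/2)[121 + √1966129] = 761.5936

Kővári–Sós–Turán: let r_1, ..., r_121 be the row sums and z = Σ r_i the total number of 1s. Each pair of columns can share at most one row with both entries 1 (else a 2×2 all-ones block appears), so Σ_i C(r_i, 2) ≤ C(64, 2) = 2016. By convexity Σ_i C(r_i, 2) ≥ 121·C(z/121, 2) = z(z − 121)/(2·121), giving z² − 121z − 121·64·63 ≤ 0 and hence z ≤ (1/2)[121 + √(14641 + 4·487872)] = (1/2)[121 + √1966129] ≈ (1/2)(121 + 1402.1872) = 761.5936.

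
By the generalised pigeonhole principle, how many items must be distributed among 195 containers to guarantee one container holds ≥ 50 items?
n = (50 − 1)·195 + 1 = 9556

By the generalised pigeonhole principle, to guarantee some box contains ≥ r objects we need more than (r − 1) · k objects total. Threshold: n = (r − 1) · k + 1. With r = 50 and k = 195: n = 49 · 195 + 1 = 9555 + 1 = 9556. For n = 9555 = 49 · 195, we can put exactly 49 objects in every box, avoiding 50 in any single one — so 9556 is tight.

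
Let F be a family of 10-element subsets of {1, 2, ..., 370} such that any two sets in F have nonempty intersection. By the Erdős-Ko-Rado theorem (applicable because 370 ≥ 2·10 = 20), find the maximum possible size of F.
max |F| = C(369, 9) = 316792540834038698

The Erdős-Ko-Rado theorem states: for n ≥ 2k, an intersecting family of k-subsets of an n-element set has size at most C(n − 1, k − 1), with equality for 'star' families {A ⊆ [n] : |A| = k, i ∈ A} (fix an element i). For n = 370, k = 10: C(369, 9) = 316792540834038698.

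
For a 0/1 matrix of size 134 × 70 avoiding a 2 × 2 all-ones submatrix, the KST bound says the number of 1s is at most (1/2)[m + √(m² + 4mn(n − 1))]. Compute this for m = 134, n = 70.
z(134, 70; 2, 2) ≤ (1/2)[134 + √(134² + 4·134·70·69)] = (1/2)[134 + √2606836] = 874.285

Kővári–Sós–Turán: let r_1, ..., r_134 be the row sums and z = Σ r_i the total number of 1s. Each pair of columns can share at most one row with both entries 1 (else a 2×2 all-ones block appears), so Σ_i C(r_i, 2) ≤ C(70, 2) = 2415. By convexity Σ_i C(r_i, 2) ≥ 134·C(z/134, 2) = z(z − 134)/(2·134), giving z² − 134z − 134·70·69 ≤ 0 and hence z ≤ (1/2)[134 + √(17956 + 4·647220)] = (1/2)[134 + √2606836] ≈ (1/2)(134 + 1614.5699) = 874.285.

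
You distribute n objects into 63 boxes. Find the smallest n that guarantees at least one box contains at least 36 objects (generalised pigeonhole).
n = (36 − 1)·63 + 1 = 2206

By the generalised pigeonhole principle, to guarantee some box contains ≥ r objects we need more than (r − 1) · k objects total. Threshold: n = (r − 1) · k + 1. With r = 36 and k = 63: n = 35 · 63 + 1 = 2205 + 1 = 2206. For n = 2205 = 35 · 63, we can put exactly 35 objects in every box, avoiding 36 in any single one — so 2206 is tight.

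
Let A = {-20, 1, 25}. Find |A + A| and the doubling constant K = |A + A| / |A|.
K = |A + A| / |A| = 6/3 = 2

Enumerate A + A = {a + b : a, b ∈ A}. With |A| = 3, there are |A|^2 = 9 ordered sum pairs; collecting distinct values, A + A = {-40, -19, 2, 5, 26, 50}, so |A + A| = 6. Thus K = 6/3 = 2. For comparison, the minimum possible |A + A| over all 3-element sets is 2·3 − 1 = 5 (so min K = 5/3), attained only by arithmetic progressions.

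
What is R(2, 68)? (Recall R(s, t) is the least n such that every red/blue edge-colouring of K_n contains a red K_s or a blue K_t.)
R(2, 68) = 68

R(2, k) = k for all k ≥ 2: in a 2-colouring of K_k, either some edge is red (a red K_2) or all edges are blue (a blue K_k). And K_{67} coloured all-blue has no blue K_68, so R(2, 68) > 67. Hence R(2, 68) = 68.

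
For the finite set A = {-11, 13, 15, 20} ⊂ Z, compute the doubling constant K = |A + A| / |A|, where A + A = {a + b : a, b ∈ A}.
K = |A + A| / |A| = 10/4 = 5/2

Enumerate A + A = {a + b : a, b ∈ A}. With |A| = 4, there are |A|^2 = 16 ordered sum pairs; collecting distinct values, A + A = {-22, 2, 4, 9, 26, 28, 30, 33, 35, 40}, so |A + A| = 10. Thus K = 10/4 = 5/2. For comparison, the minimum possible |A + A| over all 4-element sets is 2·4 − 1 = 7 (so min K = 7/4), attained only by arithmetic progressions.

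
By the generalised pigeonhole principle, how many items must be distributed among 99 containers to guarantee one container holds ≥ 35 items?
n = (35 − 1)·99 + 1 = 3367

By the generalised pigeonhole principle, to guarantee some box contains ≥ r objects we need more than (r − 1) · k objects total. Threshold: n = (r − 1) · k + 1. With r = 35 and k = 99: n = 34 · 99 + 1 = 3366 + 1 = 3367. For n = 3366 = 34 · 99, we can put exactly 34 objects in every box, avoiding 35 in any single one — so 3367 is tight.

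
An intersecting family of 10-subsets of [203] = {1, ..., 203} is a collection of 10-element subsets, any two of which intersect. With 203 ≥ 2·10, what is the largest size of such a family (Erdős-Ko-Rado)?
max |F| = C(202, 9) = 1287927140349850

Erdős-Ko-Rado (1961): when n ≥ 2k, max |F| = C(n−1, k−1). The bound is attained by the star {A : i ∈ A} for any fixed i ∈ [n]. Here C(203−1, 10−1) = C(202, 9) = 1287927140349850.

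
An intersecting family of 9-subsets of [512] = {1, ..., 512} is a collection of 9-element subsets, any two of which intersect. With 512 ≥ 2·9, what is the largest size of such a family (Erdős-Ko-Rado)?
max |F| = C(511, 8) = 109127055766393665

Erdős-Ko-Rado (1961): when n ≥ 2k, max |F| = C(n−1, k−1). The bound is attained by the star {A : i ∈ A} for any fixed i ∈ [n]. Here C(512−1, 9−1) = C(511, 8) = 109127055766393665.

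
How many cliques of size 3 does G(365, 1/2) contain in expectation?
E[# K_3] = C(365, 3) · (1/2)^C(3, 2) = 8038030 / 2^3 = 4019015/4 = 1004753.75

For each 3-subset S of vertices (there are C(365, 3) = 8038030 such S), let X_S = 1 if S induces a K_3 (all C(3, 2) = 3 edges present). Then P(X_S = 1) = (1/2)^3 = 1/8. By linearity of expectation, E[# K_3] = C(365, 3) · (1/2)^3 = 8038030 / 8 = 4019015/4 = 1004753.75.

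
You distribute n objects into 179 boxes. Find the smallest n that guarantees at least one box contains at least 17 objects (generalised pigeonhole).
n = (17 − 1)·179 + 1 = 2865

By the generalised pigeonhole principle, to guarantee some box contains ≥ r objects we need more than (r − 1) · k objects total. Threshold: n = (r − 1) · k + 1. With r = 17 and k = 179: n = 16 · 179 + 1 = 2864 + 1 = 2865. For n = 2864 = 16 · 179, we can put exactly 16 objects in every box, avoiding 17 in any single one — so 2865 is tight.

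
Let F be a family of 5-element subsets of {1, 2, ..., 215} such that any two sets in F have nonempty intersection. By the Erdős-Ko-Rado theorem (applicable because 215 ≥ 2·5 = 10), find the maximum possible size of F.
max |F| = C(214, 4) = 84957251

Erdős-Ko-Rado (1961): when n ≥ 2k, max |F| = C(n−1, k−1). The bound is attained by the star {A : i ∈ A} for any fixed i ∈ [n]. Here C(215−1, 5−1) = C(214, 4) = 84957251.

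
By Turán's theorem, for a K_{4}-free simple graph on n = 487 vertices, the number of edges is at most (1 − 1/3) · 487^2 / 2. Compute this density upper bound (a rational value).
Turán density bound = (2/3) · 487^2/2 = 237169/3 ≈ 79056.3333

Turán's theorem: ex(n, K_{r+1}) is achieved by the complete r-partite Turán graph T(n, r) with parts as balanced as possible, and is at most (1 − 1/r) · n^2/2. For r = 3, n = 487: the density bound is (2/3) · 237169/2 = 237169/3 ≈ 79056.3333. The integer-valued extremum is e(T(487, 3)) = 79056, which is strictly less than the density bound 237169/3 since 3 ∤ 487 (the parts of T(487, 3) cannot all be equal).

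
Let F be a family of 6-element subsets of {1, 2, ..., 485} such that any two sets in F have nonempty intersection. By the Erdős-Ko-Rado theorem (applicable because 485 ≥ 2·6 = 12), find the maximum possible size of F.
max |F| = C(484, 5) = 216792672096

Erdős-Ko-Rado (1961): when n ≥ 2k, max |F| = C(n−1, k−1). The bound is attained by the star {A : i ∈ A} for any fixed i ∈ [n]. Here C(485−1, 6−1) = C(484, 5) = 216792672096.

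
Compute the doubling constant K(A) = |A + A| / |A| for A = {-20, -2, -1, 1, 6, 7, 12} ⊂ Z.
K = |A + A| / |A| = 26/7

Enumerate A + A = {a + b : a, b ∈ A}. With |A| = 7, there are |A|^2 = 49 ordered sum pairs; collecting distinct values, A + A = {-40, -22, -21, -19, -14, -13, -8, -4, -3, -2, -1, 0, 2, 4, 5, 6, 7, 8, 10, 11, 12, 13, 14, 18, 19, 24}, so |A + A| = 26. Thus K = 26/7. For comparison, the minimum possible |A + A| over all 7-element sets is 2·7 − 1 = 13 (so min K = 13/7), attained only by arithmetic progressions.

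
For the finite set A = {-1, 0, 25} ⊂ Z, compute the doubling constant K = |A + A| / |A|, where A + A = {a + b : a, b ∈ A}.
K = |A + A| / |A| = 6/3 = 2

Enumerate A + A = {a + b : a, b ∈ A}. With |A| = 3, there are |A|^2 = 9 ordered sum pairs; collecting distinct values, A + A = {-2, -1, 0, 24, 25, 50}, so |A + A| = 6. Thus K = 6/3 = 2. For comparison, the minimum possible |A + A| over all 3-element sets is 2·3 − 1 = 5 (so min K = 5/3), attained only by arithmetic progressions.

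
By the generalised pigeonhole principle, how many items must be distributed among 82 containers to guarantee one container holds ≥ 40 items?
n = (40 − 1)·82 + 1 = 3199

By the generalised pigeonhole principle, to guarantee some box contains ≥ r objects we need more than (r − 1) · k objects total. Threshold: n = (r − 1) · k + 1. With r = 40 and k = 82: n = 39 · 82 + 1 = 3198 + 1 = 3199. For n = 3198 = 39 · 82, we can put exactly 39 objects in every box, avoiding 40 in any single one — so 3199 is tight.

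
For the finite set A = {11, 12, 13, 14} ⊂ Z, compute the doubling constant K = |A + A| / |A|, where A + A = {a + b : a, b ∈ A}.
K = |A + A| / |A| = 7/4

Enumerate A + A = {a + b : a, b ∈ A}. With |A| = 4, there are |A|^2 = 16 ordered sum pairs; collecting distinct values, A + A = {22, 23, 24, 25, 26, 27, 28}, so |A + A| = 7. Thus K = 7/4. Here |A + A| = 2|A| − 1 = 7, the minimum possible — so K = 7/4 is minimal, which holds iff A is an arithmetic progression.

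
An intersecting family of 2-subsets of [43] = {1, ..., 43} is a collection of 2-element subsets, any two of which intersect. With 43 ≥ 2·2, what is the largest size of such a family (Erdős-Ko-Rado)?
max |F| = C(42, 1) = 42

The Erdős-Ko-Rado theorem states: for n ≥ 2k, an intersecting family of k-subsets of an n-element set has size at most C(n − 1, k − 1), with equality for 'star' families {A ⊆ [n] : |A| = k, i ∈ A} (fix an element i). For n = 43, k = 2: C(42, 1) = 42.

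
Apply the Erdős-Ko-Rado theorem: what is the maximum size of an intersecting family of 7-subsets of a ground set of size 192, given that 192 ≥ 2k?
max |F| = C(191, 6) = 62291483793

The Erdős-Ko-Rado theorem states: for n ≥ 2k, an intersecting family of k-subsets of an n-element set has size at most C(n − 1, k − 1), with equality for 'star' families {A ⊆ [n] : |A| = k, i ∈ A} (fix an element i). For n = 192, k = 7: C(191, 6) = 62291483793.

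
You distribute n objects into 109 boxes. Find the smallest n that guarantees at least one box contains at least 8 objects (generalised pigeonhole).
n = (8 − 1)·109 + 1 = 764

By the generalised pigeonhole principle, to guarantee some box contains ≥ r objects we need more than (r − 1) · k objects total. Threshold: n = (r − 1) · k + 1. With r = 8 and k = 109: n = 7 · 109 + 1 = 763 + 1 = 764. For n = 763 = 7 · 109, we can put exactly 7 objects in every box, avoiding 8 in any single one — so 764 is tight.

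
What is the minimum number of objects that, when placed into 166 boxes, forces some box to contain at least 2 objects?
n = (2 − 1)·166 + 1 = 167

By the generalised pigeonhole principle, to guarantee some box contains ≥ r objects we need more than (r − 1) · k objects total. Threshold: n = (r − 1) · k + 1. With r = 2 and k = 166: n = 1 · 166 + 1 = 166 + 1 = 167. For n = 166 = 1 · 166, we can put exactly 1 objects in every box, avoiding 2 in any single one — so 167 is tight.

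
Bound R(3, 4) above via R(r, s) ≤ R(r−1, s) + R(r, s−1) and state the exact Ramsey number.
R(3, 4) ≤ R(2, 4) + R(3, 3) = 4 + 6 = 10; exact value R(3, 4) = 9.

The Erdős–Szekeres recurrence R(r, s) ≤ R(r−1, s) + R(r, s−1) applied to (r, s) = (3, 4) gives
  R(3, 4) ≤ R(2, 4) + R(3, 3) = 4 + 6 = 10.
(Recall R(2, k) = k and R is symmetric.) The recurrence is not tight here (it gives 10, but the exact value is R(3, 4) = 9); the tight upper bound requires a sharper argument than the simple recurrence, combined with a lower-bound construction on K_{8}.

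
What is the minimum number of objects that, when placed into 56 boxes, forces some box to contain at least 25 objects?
n = (25 − 1)·56 + 1 = 1345

By the generalised pigeonhole principle, to guarantee some box contains ≥ r objects we need more than (r − 1) · k objects total. Threshold: n = (r − 1) · k + 1. With r = 25 and k = 56: n = 24 · 56 + 1 = 1344 + 1 = 1345. For n = 1344 = 24 · 56, we can put exactly 24 objects in every box, avoiding 25 in any single one — so 1345 is tight.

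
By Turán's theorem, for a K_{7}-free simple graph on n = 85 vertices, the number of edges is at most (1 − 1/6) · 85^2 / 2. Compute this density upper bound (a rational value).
Turán density bound = (5/6) · 85^2/2 = 36125/12 ≈ 3010.4167

Turán's theorem: ex(n, K_{r+1}) is achieved by the complete r-partite Turán graph T(n, r) with parts as balanced as possible, and is at most (1 − 1/r) · n^2/2. For r = 6, n = 85: the density bound is (5/6) · 7225/2 = 36125/12 ≈ 3010.4167. The integer-valued extremum is e(T(85, 6)) = 3010, which is strictly less than the density bound 36125/12 since 6 ∤ 85 (the parts of T(85, 6) cannot all be equal).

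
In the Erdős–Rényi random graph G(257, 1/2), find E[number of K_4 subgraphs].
E[# K_4] = C(257, 4) · (1/2)^C(4, 2) = 177556160 / 2^6 = 2774315

For each 4-subset S of vertices (there are C(257, 4) = 177556160 such S), let X_S = 1 if S induces a K_4 (all C(4, 2) = 6 edges present). Then P(X_S = 1) = (1/2)^6 = 1/64. By linearity of expectation, E[# K_4] = C(257, 4) · (1/2)^6 = 177556160 / 64 = 2774315.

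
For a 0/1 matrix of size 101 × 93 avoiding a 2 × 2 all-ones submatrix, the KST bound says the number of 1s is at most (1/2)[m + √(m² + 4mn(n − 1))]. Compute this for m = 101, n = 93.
z(101, 93; 2, 2) ≤ (1/2)[101 + √(101² + 4·101·93·92)] = (1/2)[101 + √3466825] = 981.4706

Kővári–Sós–Turán: let r_1, ..., r_101 be the row sums and z = Σ r_i the total number of 1s. Each pair of columns can share at most one row with both entries 1 (else a 2×2 all-ones block appears), so Σ_i C(r_i, 2) ≤ C(93, 2) = 4278. By convexity Σ_i C(r_i, 2) ≥ 101·C(z/101, 2) = z(z − 101)/(2·101), giving z² − 101z − 101·93·92 ≤ 0 and hence z ≤ (1/2)[101 + √(10201 + 4·864156)] = (1/2)[101 + √3466825] ≈ (1/2)(101 + 1861.9412) = 981.4706.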